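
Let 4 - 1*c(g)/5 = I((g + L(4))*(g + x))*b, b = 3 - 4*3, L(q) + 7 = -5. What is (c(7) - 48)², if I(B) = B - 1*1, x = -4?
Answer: 559504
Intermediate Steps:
L(q) = -12 (L(q) = -7 - 5 = -12)
b = -9 (b = 3 - 12 = -9)
I(B) = -1 + B (I(B) = B - 1 = -1 + B)
c(g) = -25 + 45*(-12 + g)*(-4 + g) (c(g) = 20 - 5*(-1 + (g - 12)*(g - 4))*(-9) = 20 - 5*(-1 + (-12 + g)*(-4 + g))*(-9) = 20 - 5*(9 - 9*(-12 + g)*(-4 + g)) = 20 + (-45 + 45*(-12 + g)*(-4 + g)) = -25 + 45*(-12 + g)*(-4 + g))
(c(7) - 48)² = ((2135 - 720*7 + 45*7²) - 48)² = ((2135 - 5040 + 45*49) - 48)² = ((2135 - 5040 + 2205) - 48)² = (-700 - 48)² = (-748)² = 559504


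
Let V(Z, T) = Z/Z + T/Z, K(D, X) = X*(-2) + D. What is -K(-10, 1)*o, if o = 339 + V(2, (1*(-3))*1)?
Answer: 4062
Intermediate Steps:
K(D, X) = D - 2*X (K(D, X) = -2*X + D = D - 2*X)
V(Z, T) = 1 + T/Z
o = 677/2 (o = 339 + ((1*(-3))*1 + 2)/2 = 339 + (-3*1 + 2)/2 = 339 + (-3 + 2)/2 = 339 + (1/2)*(-1) = 339 - 1/2 = 677/2 ≈ 338.50)
-K(-10, 1)*o = -(-10 - 2*1)*677/2 = -(-10 - 2)*677/2 = -(-12)*677/2 = -1*(-4062) = 4062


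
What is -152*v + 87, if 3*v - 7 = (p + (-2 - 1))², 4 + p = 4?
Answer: -2171/3 ≈ -723.67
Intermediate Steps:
p = 0 (p = -4 + 4 = 0)
v = 16/3 (v = 7/3 + (0 + (-2 - 1))²/3 = 7/3 + (0 - 3)²/3 = 7/3 + (⅓)*(-3)² = 7/3 + (⅓)*9 = 7/3 + 3 = 16/3 ≈ 5.3333)
-152*v + 87 = -152*16/3 + 87 = -2432/3 + 87 = -2171/3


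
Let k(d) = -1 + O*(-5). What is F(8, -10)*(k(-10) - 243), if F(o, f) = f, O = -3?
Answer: 2290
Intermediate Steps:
k(d) = 14 (k(d) = -1 - 3*(-5) = -1 + 15 = 14)
F(8, -10)*(k(-10) - 243) = -10*(14 - 243) = -10*(-229) = 2290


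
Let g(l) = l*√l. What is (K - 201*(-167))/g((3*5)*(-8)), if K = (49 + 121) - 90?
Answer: 33647*I*√30/7200 ≈ 25.596*I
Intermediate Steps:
K = 80 (K = 170 - 90 = 80)
g(l) = l^(3/2)
(K - 201*(-167))/g((3*5)*(-8)) = (80 - 201*(-167))/(((3*5)*(-8))^(3/2)) = (80 + 33567)/((15*(-8))^(3/2)) = 33647/((-120)^(3/2)) = 33647/((-240*I*√30)) = 33647*(I*√30/7200) = 33647*I*√30/7200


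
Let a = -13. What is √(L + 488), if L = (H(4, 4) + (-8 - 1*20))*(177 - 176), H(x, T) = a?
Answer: √447 ≈ 21.142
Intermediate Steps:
H(x, T) = -13
L = -41 (L = (-13 + (-8 - 1*20))*(177 - 176) = (-13 + (-8 - 20))*1 = (-13 - 28)*1 = -41*1 = -41)
√(L + 488) = √(-41 + 488) = √447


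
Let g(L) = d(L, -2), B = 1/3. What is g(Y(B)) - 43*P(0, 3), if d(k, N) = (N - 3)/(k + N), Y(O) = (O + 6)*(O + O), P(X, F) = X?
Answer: -9/4 ≈ -2.2500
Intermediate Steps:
B = ⅓ ≈ 0.33333
Y(O) = 2*O*(6 + O) (Y(O) = (6 + O)*(2*O) = 2*O*(6 + O))
d(k, N) = (-3 + N)/(N + k)
g(L) = -5/(-2 + L) (g(L) = (-3 - 2)/(-2 + L) = -5/(-2 + L))
g(Y(B)) - 43*P(0, 3) = -5/(-2 + 2*(⅓)*(6 + ⅓)) - 43*0 = -5/(-2 + 2*(⅓)*(19/3)) + 0 = -5/(-2 + 38/9) + 0 = -5/20/9 + 0 = -5*9/20 + 0 = -9/4 + 0 = -9/4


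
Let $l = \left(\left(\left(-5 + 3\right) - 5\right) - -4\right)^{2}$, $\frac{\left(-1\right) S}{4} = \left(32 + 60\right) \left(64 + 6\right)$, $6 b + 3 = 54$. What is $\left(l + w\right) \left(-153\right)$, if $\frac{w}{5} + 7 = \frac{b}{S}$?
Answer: $\frac{40991913}{10304} \approx 3978.3$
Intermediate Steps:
$b = \frac{17}{2}$ ($b = - \frac{1}{2} + \frac{1}{6} \cdot 54 = - \frac{1}{2} + 9 = \frac{17}{2} \approx 8.5$)
$S = -25760$ ($S = - 4 \left(32 + 60\right) \left(64 + 6\right) = - 4 \cdot 92 \cdot 70 = \left(-4\right) 6440 = -25760$)
$w = - \frac{360657}{10304}$ ($w = -35 + 5 \frac{17}{2 \left(-25760\right)} = -35 + 5 \cdot \frac{17}{2} \left(- \frac{1}{25760}\right) = -35 + 5 \left(- \frac{17}{51520}\right) = -35 - \frac{17}{10304} = - \frac{360657}{10304} \approx -35.002$)
$l = 9$ ($l = \left(\left(-2 - 5\right) + 4\right)^{2} = \left(-7 + 4\right)^{2} = \left(-3\right)^{2} = 9$)
$\left(l + w\right) \left(-153\right) = \left(9 - \frac{360657}{10304}\right) \left(-153\right) = \left(- \frac{267921}{10304}\right) \left(-153\right) = \frac{40991913}{10304}$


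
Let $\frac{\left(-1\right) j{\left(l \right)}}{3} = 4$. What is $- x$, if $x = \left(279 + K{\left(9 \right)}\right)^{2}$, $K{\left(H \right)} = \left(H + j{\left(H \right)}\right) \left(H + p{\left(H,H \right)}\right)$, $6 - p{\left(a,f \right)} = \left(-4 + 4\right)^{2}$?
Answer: $-54756$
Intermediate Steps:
$p{\left(a,f \right)} = 6$ ($p{\left(a,f \right)} = 6 - \left(-4 + 4\right)^{2} = 6 - 0^{2} = 6 - 0 = 6 + 0 = 6$)
$j{\left(l \right)} = -12$ ($j{\left(l \right)} = \left(-3\right) 4 = -12$)
$K{\left(H \right)} = \left(-12 + H\right) \left(6 + H\right)$ ($K{\left(H \right)} = \left(H - 12\right) \left(H + 6\right) = \left(-12 + H\right) \left(6 + H\right)$)
$x = 54756$ ($x = \left(279 - \left(126 - 81\right)\right)^{2} = \left(279 - 45\right)^{2} = 234^{2} = 54756$)
$- x = \left(-1\right) 54756 = -54756$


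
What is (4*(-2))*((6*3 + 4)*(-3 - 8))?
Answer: 1936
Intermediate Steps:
(4*(-2))*((6*3 + 4)*(-3 - 8)) = -8*(18 + 4)*(-11) = -176*(-11) = -8*(-242) = 1936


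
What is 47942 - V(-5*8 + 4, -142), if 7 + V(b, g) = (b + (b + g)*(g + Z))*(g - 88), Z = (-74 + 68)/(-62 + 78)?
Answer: 11737003/2 ≈ 5.8685e+6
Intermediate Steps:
Z = -3/8 (Z = -6/16 = -6*1/16 = -3/8 ≈ -0.37500)
V(b, g) = -7 + (-88 + g)*(b + (-3/8 + g)*(b + g)) (V(b, g) = -7 + (b + (b + g)*(g - 3/8))*(g - 88) = -7 + (b + (b + g)*(-3/8 + g))*(-88 + g) = -7 + (b + (-3/8 + g)*(b + g))*(-88 + g) = -7 + (-88 + g)*(b + (-3/8 + g)*(b + g)))
47942 - V(-5*8 + 4, -142) = 47942 - (-7 + (-142)³ - 55*(-5*8 + 4) + 33*(-142) - 707/8*(-142)² + (-5*8 + 4)*(-142)² - 699/8*(-5*8 + 4)*(-142)) = 47942 - (-7 - 2863288 - 55*(-40 + 4) - 4686 - 707/8*20164 + (-40 + 4)*20164 - 699/8*(-40 + 4)*(-142)) = 47942 - (-7 - 2863288 - 55*(-36) - 4686 - 3563987/2 - 36*20164 - 699/8*(-36)*(-142)) = 47942 - (-7 - 2863288 + 1980 - 4686 - 3563987/2 - 725904 - 446661) = 47942 - 1*(-11641119/2) = 47942 + 11641119/2 = 11737003/2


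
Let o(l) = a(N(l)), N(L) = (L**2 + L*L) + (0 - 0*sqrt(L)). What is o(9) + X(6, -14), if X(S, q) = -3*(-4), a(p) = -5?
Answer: 7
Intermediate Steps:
N(L) = 2*L**2 (N(L) = (L**2 + L**2) + (0 - 1*0) = 2*L**2 + (0 + 0) = 2*L**2 + 0 = 2*L**2)
o(l) = -5
X(S, q) = 12
o(9) + X(6, -14) = -5 + 12 = 7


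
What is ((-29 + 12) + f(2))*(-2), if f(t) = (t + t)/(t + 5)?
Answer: 230/7 ≈ 32.857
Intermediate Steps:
f(t) = 2*t/(5 + t) (f(t) = (2*t)/(5 + t) = 2*t/(5 + t))
((-29 + 12) + f(2))*(-2) = ((-29 + 12) + 2*2/(5 + 2))*(-2) = (-17 + 2*2/7)*(-2) = (-17 + 2*2*(⅐))*(-2) = (-17 + 4/7)*(-2) = -115/7*(-2) = 230/7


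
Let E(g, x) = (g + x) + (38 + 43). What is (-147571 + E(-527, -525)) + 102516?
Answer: -46026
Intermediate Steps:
E(g, x) = 81 + g + x (E(g, x) = (g + x) + 81 = 81 + g + x)
(-147571 + E(-527, -525)) + 102516 = (-147571 + (81 - 527 - 525)) + 102516 = (-147571 - 971) + 102516 = -148542 + 102516 = -46026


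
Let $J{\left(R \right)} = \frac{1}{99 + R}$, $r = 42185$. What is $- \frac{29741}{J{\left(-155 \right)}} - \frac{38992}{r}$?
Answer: $\frac{70258909768}{42185} \approx 1.6655 \cdot 10^{6}$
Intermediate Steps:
$- \frac{29741}{J{\left(-155 \right)}} - \frac{38992}{r} = - \frac{29741}{\frac{1}{99 - 155}} - \frac{38992}{42185} = - \frac{29741}{\frac{1}{-56}} - \frac{38992}{42185} = - \frac{29741}{- \frac{1}{56}} - \frac{38992}{42185} = \left(-29741\right) \left(-56\right) - \frac{38992}{42185} = 1665496 - \frac{38992}{42185} = \frac{70258909768}{42185}$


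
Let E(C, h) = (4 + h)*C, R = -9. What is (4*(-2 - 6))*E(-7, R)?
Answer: -1120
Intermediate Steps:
E(C, h) = C*(4 + h)
(4*(-2 - 6))*E(-7, R) = (4*(-2 - 6))*(-7*(4 - 9)) = (4*(-8))*(-7*(-5)) = -32*35 = -1120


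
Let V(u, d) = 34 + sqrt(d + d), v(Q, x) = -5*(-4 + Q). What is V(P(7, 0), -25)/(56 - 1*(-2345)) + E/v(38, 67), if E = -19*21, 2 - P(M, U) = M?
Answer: 963779/408170 + 5*I*sqrt(2)/2401 ≈ 2.3612 + 0.0029451*I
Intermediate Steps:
P(M, U) = 2 - M
v(Q, x) = 20 - 5*Q
V(u, d) = 34 + sqrt(2)*sqrt(d) (V(u, d) = 34 + sqrt(2*d) = 34 + sqrt(2)*sqrt(d))
E = -399
V(P(7, 0), -25)/(56 - 1*(-2345)) + E/v(38, 67) = (34 + sqrt(2)*sqrt(-25))/(56 - 1*(-2345)) - 399/(20 - 5*38) = (34 + sqrt(2)*(5*I))/(56 + 2345) - 399/(20 - 190) = (34 + 5*I*sqrt(2))/2401 - 399/(-170) = (34 + 5*I*sqrt(2))*(1/2401) - 399*(-1/170) = (34/2401 + 5*I*sqrt(2)/2401) + 399/170 = 963779/408170 + 5*I*sqrt(2)/2401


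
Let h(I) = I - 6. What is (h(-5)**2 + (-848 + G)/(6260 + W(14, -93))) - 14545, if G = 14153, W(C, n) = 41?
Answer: -90872319/6301 ≈ -14422.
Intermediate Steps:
h(I) = -6 + I
(h(-5)**2 + (-848 + G)/(6260 + W(14, -93))) - 14545 = ((-6 - 5)**2 + (-848 + 14153)/(6260 + 41)) - 14545 = ((-11)**2 + 13305/6301) - 14545 = (121 + 13305*(1/6301)) - 14545 = (121 + 13305/6301) - 14545 = 775726/6301 - 14545 = -90872319/6301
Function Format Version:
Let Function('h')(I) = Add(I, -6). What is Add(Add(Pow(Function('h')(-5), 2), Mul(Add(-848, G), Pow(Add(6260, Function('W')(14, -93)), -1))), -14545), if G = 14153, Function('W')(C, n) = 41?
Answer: Rational(-90872319, 6301) ≈ -14422.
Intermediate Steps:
Function('h')(I) = Add(-6, I)
Add(Add(Pow(Function('h')(-5), 2), Mul(Add(-848, G), Pow(Add(6260, Function('W')(14, -93)), -1))), -14545) = Add(Add(Pow(Add(-6, -5), 2), Mul(Add(-848, 14153), Pow(Add(6260, 41), -1))), -14545) = Add(Add(Pow(-11, 2), Mul(13305, Pow(6301, -1))), -14545) = Add(Add(121, Mul(13305, Rational(1, 6301))), -14545) = Add(Add(121, Rational(13305, 6301)), -14545) = Add(Rational(775726, 6301), -14545) = Rational(-90872319, 6301)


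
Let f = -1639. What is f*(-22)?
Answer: 36058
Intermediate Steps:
f*(-22) = -1639*(-22) = 36058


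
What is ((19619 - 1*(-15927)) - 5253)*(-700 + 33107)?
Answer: 981705251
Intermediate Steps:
((19619 - 1*(-15927)) - 5253)*(-700 + 33107) = ((19619 + 15927) - 5253)*32407 = (35546 - 5253)*32407 = 30293*32407 = 981705251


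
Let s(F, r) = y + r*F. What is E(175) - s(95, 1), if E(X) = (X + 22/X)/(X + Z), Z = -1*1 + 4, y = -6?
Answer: -2741703/31150 ≈ -88.016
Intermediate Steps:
Z = 3 (Z = -1 + 4 = 3)
E(X) = (X + 22/X)/(3 + X) (E(X) = (X + 22/X)/(X + 3) = (X + 22/X)/(3 + X))
s(F, r) = -6 + F*r (s(F, r) = -6 + r*F = -6 + F*r)
E(175) - s(95, 1) = (22 + 175**2)/(175*(3 + 175)) - (-6 + 95*1) = (1/175)*(22 + 30625)/178 - (-6 + 95) = (1/175)*(1/178)*30647 - 1*89 = 30647/31150 - 89 = -2741703/31150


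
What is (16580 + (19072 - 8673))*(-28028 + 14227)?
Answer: -372337179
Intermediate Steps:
(16580 + (19072 - 8673))*(-28028 + 14227) = (16580 + 10399)*(-13801) = 26979*(-13801) = -372337179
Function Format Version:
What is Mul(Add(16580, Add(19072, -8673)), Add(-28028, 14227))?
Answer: -372337179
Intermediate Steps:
Mul(Add(16580, Add(19072, -8673)), Add(-28028, 14227)) = Mul(Add(16580, 10399), -13801) = Mul(26979, -13801) = -372337179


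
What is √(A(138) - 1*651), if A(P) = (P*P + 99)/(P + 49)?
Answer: I*√19185078/187 ≈ 23.423*I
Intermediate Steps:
A(P) = (99 + P²)/(49 + P) (A(P) = (P² + 99)/(49 + P) = (99 + P²)/(49 + P))
√(A(138) - 1*651) = √((99 + 138²)/(49 + 138) - 1*651) = √((99 + 19044)/187 - 651) = √((1/187)*19143 - 651) = √(19143/187 - 651) = √(-102594/187) = I*√19185078/187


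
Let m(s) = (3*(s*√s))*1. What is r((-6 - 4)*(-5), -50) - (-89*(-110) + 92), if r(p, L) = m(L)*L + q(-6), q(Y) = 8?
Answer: -9874 + 37500*I*√2 ≈ -9874.0 + 53033.0*I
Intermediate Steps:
m(s) = 3*s^(3/2) (m(s) = (3*s^(3/2))*1 = 3*s^(3/2))
r(p, L) = 8 + 3*L^(5/2) (r(p, L) = (3*L^(3/2))*L + 8 = 3*L^(5/2) + 8 = 8 + 3*L^(5/2))
r((-6 - 4)*(-5), -50) - (-89*(-110) + 92) = (8 + 3*(-50)^(5/2)) - (-89*(-110) + 92) = (8 + 3*(12500*I*√2)) - (9790 + 92) = (8 + 37500*I*√2) - 1*9882 = (8 + 37500*I*√2) - 9882 = -9874 + 37500*I*√2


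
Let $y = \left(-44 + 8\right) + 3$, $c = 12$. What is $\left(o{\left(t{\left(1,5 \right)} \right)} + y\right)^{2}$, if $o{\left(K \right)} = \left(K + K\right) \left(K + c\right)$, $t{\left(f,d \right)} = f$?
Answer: $49$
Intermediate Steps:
$o{\left(K \right)} = 2 K \left(12 + K\right)$ ($o{\left(K \right)} = \left(K + K\right) \left(K + 12\right) = 2 K \left(12 + K\right)$)
$y = -33$ ($y = -36 + 3 = -33$)
$\left(o{\left(t{\left(1,5 \right)} \right)} + y\right)^{2} = \left(2 \cdot 1 \left(12 + 1\right) - 33\right)^{2} = \left(2 \cdot 1 \cdot 13 - 33\right)^{2} = \left(26 - 33\right)^{2} = \left(-7\right)^{2} = 49$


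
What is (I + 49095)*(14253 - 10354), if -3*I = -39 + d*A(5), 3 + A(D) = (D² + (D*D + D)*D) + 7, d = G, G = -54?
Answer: 204034670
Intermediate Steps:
d = -54
A(D) = 4 + D² + D*(D + D²) (A(D) = -3 + ((D² + (D*D + D)*D) + 7) = -3 + ((D² + (D² + D)*D) + 7) = -3 + ((D² + (D + D²)*D) + 7) = -3 + ((D² + D*(D + D²)) + 7) = -3 + (7 + D² + D*(D + D²)) = 4 + D² + D*(D + D²))
I = 3235 (I = -(-39 - 54*(4 + 5³ + 2*5²))/3 = -(-39 - 54*(4 + 125 + 2*25))/3 = -(-39 - 54*(4 + 125 + 50))/3 = -(-39 - 54*179)/3 = -(-39 - 9666)/3 = -⅓*(-9705) = 3235)
(I + 49095)*(14253 - 10354) = (3235 + 49095)*(14253 - 10354) = 52330*3899 = 204034670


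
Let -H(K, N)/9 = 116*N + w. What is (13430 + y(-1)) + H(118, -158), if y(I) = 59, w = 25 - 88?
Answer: 179008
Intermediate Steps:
w = -63
H(K, N) = 567 - 1044*N (H(K, N) = -9*(116*N - 63) = -9*(-63 + 116*N) = 567 - 1044*N)
(13430 + y(-1)) + H(118, -158) = (13430 + 59) + (567 - 1044*(-158)) = 13489 + (567 + 164952) = 13489 + 165519 = 179008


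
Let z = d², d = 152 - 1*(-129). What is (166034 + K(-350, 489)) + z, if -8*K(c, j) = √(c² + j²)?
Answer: 244995 - √361621/8 ≈ 2.4492e+5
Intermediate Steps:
d = 281 (d = 152 + 129 = 281)
K(c, j) = -√(c² + j²)/8
z = 78961 (z = 281² = 78961)
(166034 + K(-350, 489)) + z = (166034 - √((-350)² + 489²)/8) + 78961 = (166034 - √(122500 + 239121)/8) + 78961 = (166034 - √361621/8) + 78961 = 244995 - √361621/8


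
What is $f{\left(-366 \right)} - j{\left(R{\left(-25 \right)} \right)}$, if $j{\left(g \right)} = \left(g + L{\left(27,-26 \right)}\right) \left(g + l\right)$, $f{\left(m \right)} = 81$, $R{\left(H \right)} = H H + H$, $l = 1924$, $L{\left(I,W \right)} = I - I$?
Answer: $-1514319$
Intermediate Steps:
$L{\left(I,W \right)} = 0$
$R{\left(H \right)} = H + H^{2}$ ($R{\left(H \right)} = H^{2} + H = H + H^{2}$)
$j{\left(g \right)} = g \left(1924 + g\right)$ ($j{\left(g \right)} = \left(g + 0\right) \left(g + 1924\right) = g \left(1924 + g\right)$)
$f{\left(-366 \right)} - j{\left(R{\left(-25 \right)} \right)} = 81 - - 25 \left(1 - 25\right) \left(1924 - 25 \left(1 - 25\right)\right) = 81 - \left(-25\right) \left(-24\right) \left(1924 - -600\right) = 81 - 600 \left(1924 + 600\right) = 81 - 600 \cdot 2524 = 81 - 1514400 = -1514319$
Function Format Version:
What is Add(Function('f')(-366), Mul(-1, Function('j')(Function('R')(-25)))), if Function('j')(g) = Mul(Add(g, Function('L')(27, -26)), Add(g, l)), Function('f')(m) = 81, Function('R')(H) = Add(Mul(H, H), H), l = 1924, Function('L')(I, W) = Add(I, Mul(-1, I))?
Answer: -1514319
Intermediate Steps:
Function('L')(I, W) = 0
Function('R')(H) = Add(H, Pow(H, 2)) (Function('R')(H) = Add(Pow(H, 2), H) = Add(H, Pow(H, 2)))
Function('j')(g) = Mul(g, Add(1924, g)) (Function('j')(g) = Mul(Add(g, 0), Add(g, 1924)) = Mul(g, Add(1924, g)))
Add(Function('f')(-366), Mul(-1, Function('j')(Function('R')(-25)))) = Add(81, Mul(-1, Mul(Mul(-25, Add(1, -25)), Add(1924, Mul(-25, Add(1, -25)))))) = Add(81, Mul(-1, Mul(Mul(-25, -24), Add(1924, Mul(-25, -24))))) = Add(81, Mul(-1, Mul(600, Add(1924, 600)))) = Add(81, Mul(-1, Mul(600, 2524))) = Add(81, Mul(-1, 1514400)) = Add(81, -1514400) = -1514319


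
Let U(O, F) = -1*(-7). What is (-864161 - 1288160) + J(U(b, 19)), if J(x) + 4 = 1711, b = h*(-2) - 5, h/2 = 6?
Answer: -2150614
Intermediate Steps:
h = 12 (h = 2*6 = 12)
b = -29 (b = 12*(-2) - 5 = -24 - 5 = -29)
U(O, F) = 7
J(x) = 1707 (J(x) = -4 + 1711 = 1707)
(-864161 - 1288160) + J(U(b, 19)) = (-864161 - 1288160) + 1707 = -2152321 + 1707 = -2150614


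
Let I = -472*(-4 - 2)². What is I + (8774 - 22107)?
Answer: -30325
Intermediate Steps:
I = -16992 (I = -472*(-6)² = -472*36 = -16992)
I + (8774 - 22107) = -16992 + (8774 - 22107) = -16992 - 13333 = -30325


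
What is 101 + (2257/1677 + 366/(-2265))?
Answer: 129379076/1266135 ≈ 102.18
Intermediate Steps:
101 + (2257/1677 + 366/(-2265)) = 101 + (2257*(1/1677) + 366*(-1/2265)) = 101 + (2257/1677 - 122/755) = 101 + 1499441/1266135 = 129379076/1266135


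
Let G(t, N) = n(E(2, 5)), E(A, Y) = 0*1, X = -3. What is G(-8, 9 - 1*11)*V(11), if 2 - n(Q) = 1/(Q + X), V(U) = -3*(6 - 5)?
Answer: -7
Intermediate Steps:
V(U) = -3 (V(U) = -3*1 = -3)
E(A, Y) = 0
n(Q) = 2 - 1/(-3 + Q) (n(Q) = 2 - 1/(Q - 3) = 2 - 1/(-3 + Q))
G(t, N) = 7/3 (G(t, N) = (-7 + 2*0)/(-3 + 0) = (-7 + 0)/(-3) = -1/3*(-7) = 7/3)
G(-8, 9 - 1*11)*V(11) = (7/3)*(-3) = -7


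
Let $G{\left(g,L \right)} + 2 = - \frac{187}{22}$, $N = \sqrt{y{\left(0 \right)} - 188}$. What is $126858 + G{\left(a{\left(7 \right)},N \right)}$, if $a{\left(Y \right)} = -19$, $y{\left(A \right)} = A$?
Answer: $\frac{253695}{2} \approx 1.2685 \cdot 10^{5}$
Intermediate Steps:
$N = 2 i \sqrt{47}$ ($N = \sqrt{0 - 188} = \sqrt{-188} = 2 i \sqrt{47} \approx 13.711 i$)
$G{\left(g,L \right)} = - \frac{21}{2}$ ($G{\left(g,L \right)} = -2 - \frac{187}{22} = -2 - \frac{17}{2} = - \frac{21}{2}$)
$126858 + G{\left(a{\left(7 \right)},N \right)} = 126858 - \frac{21}{2} = \frac{253695}{2}$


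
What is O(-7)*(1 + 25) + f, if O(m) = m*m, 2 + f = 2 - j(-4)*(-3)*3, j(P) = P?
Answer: 1238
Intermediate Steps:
f = -36 (f = -2 + (2 - (-4*(-3))*3) = -2 + (2 - 12*3) = -2 + (2 - 1*36) = -2 + (2 - 36) = -2 - 34 = -36)
O(m) = m²
O(-7)*(1 + 25) + f = (-7)²*(1 + 25) - 36 = 49*26 - 36 = 1274 - 36 = 1238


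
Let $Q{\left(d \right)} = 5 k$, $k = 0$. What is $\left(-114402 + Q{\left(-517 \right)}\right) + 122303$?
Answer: $7901$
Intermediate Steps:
$Q{\left(d \right)} = 0$ ($Q{\left(d \right)} = 5 \cdot 0 = 0$)
$\left(-114402 + Q{\left(-517 \right)}\right) + 122303 = \left(-114402 + 0\right) + 122303 = -114402 + 122303 = 7901$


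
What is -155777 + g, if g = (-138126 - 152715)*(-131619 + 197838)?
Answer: -19259355956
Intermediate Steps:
g = -19259200179 (g = -290841*66219 = -19259200179)
-155777 + g = -155777 - 19259200179 = -19259355956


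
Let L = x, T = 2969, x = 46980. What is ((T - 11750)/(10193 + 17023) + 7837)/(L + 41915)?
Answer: 71094337/806455440 ≈ 0.088157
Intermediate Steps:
L = 46980
((T - 11750)/(10193 + 17023) + 7837)/(L + 41915) = ((2969 - 11750)/(10193 + 17023) + 7837)/(46980 + 41915) = (-8781/27216 + 7837)/88895 = (-8781*1/27216 + 7837)*(1/88895) = (-2927/9072 + 7837)*(1/88895) = (71094337/9072)*(1/88895) = 71094337/806455440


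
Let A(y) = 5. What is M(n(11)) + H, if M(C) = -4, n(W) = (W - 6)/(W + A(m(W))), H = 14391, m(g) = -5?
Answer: 14387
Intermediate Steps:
n(W) = (-6 + W)/(5 + W) (n(W) = (W - 6)/(W + 5) = (-6 + W)/(5 + W))
M(n(11)) + H = -4 + 14391 = 14387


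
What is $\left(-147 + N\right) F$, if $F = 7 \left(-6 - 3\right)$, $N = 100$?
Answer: $2961$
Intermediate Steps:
$F = -63$ ($F = 7 \left(-9\right) = -63$)
$\left(-147 + N\right) F = \left(-147 + 100\right) \left(-63\right) = \left(-47\right) \left(-63\right) = 2961$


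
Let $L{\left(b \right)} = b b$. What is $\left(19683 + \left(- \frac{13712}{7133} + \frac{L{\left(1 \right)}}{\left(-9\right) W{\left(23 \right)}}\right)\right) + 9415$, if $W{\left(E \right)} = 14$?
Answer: $\frac{533680111}{18342} \approx 29096.0$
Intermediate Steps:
$L{\left(b \right)} = b^{2}$
$\left(19683 + \left(- \frac{13712}{7133} + \frac{L{\left(1 \right)}}{\left(-9\right) W{\left(23 \right)}}\right)\right) + 9415 = \left(19683 - \left(\frac{13712}{7133} - \frac{1^{2}}{\left(-9\right) 14}\right)\right) + 9415 = \left(19683 + \left(\left(-13712\right) \frac{1}{7133} + 1 \frac{1}{-126}\right)\right) + 9415 = \left(19683 + \left(- \frac{13712}{7133} + 1 \left(- \frac{1}{126}\right)\right)\right) + 9415 = \left(19683 - \frac{35405}{18342}\right) + 9415 = \frac{360990181}{18342} + 9415 = \frac{533680111}{18342}$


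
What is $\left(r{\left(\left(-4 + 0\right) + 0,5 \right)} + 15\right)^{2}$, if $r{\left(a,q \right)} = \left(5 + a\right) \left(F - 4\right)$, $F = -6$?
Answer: $25$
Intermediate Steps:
$r{\left(a,q \right)} = -50 - 10 a$ ($r{\left(a,q \right)} = \left(5 + a\right) \left(-6 - 4\right) = \left(5 + a\right) \left(-10\right) = -50 - 10 a$)
$\left(r{\left(\left(-4 + 0\right) + 0,5 \right)} + 15\right)^{2} = \left(\left(-50 - 10 \left(\left(-4 + 0\right) + 0\right)\right) + 15\right)^{2} = \left(\left(-50 - 10 \left(-4 + 0\right)\right) + 15\right)^{2} = \left(\left(-50 - -40\right) + 15\right)^{2} = \left(\left(-50 + 40\right) + 15\right)^{2} = \left(-10 + 15\right)^{2} = 5^{2} = 25$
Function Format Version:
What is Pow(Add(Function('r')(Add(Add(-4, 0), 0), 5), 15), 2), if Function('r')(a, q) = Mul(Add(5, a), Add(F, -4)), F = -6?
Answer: 25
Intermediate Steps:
Function('r')(a, q) = Add(-50, Mul(-10, a)) (Function('r')(a, q) = Mul(Add(5, a), Add(-6, -4)) = Mul(Add(5, a), -10) = Add(-50, Mul(-10, a)))
Pow(Add(Function('r')(Add(Add(-4, 0), 0), 5), 15), 2) = Pow(Add(Add(-50, Mul(-10, Add(Add(-4, 0), 0))), 15), 2) = Pow(Add(Add(-50, Mul(-10, Add(-4, 0))), 15), 2) = Pow(Add(Add(-50, Mul(-10, -4)), 15), 2) = Pow(Add(Add(-50, 40), 15), 2) = Pow(Add(-10, 15), 2) = Pow(5, 2) = 25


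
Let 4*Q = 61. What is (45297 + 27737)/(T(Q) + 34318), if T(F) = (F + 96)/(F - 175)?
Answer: 46668726/21928757 ≈ 2.1282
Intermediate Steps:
Q = 61/4 (Q = (¼)*61 = 61/4 ≈ 15.250)
T(F) = (96 + F)/(-175 + F)
(45297 + 27737)/(T(Q) + 34318) = (45297 + 27737)/((96 + 61/4)/(-175 + 61/4) + 34318) = 73034/((445/4)/(-639/4) + 34318) = 73034/(-4/639*445/4 + 34318) = 73034/(-445/639 + 34318) = 73034/(21928757/639) = 73034*(639/21928757) = 46668726/21928757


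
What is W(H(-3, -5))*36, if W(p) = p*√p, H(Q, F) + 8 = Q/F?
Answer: -1332*I*√185/25 ≈ -724.69*I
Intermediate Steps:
H(Q, F) = -8 + Q/F
W(p) = p^(3/2)
W(H(-3, -5))*36 = (-8 - 3/(-5))^(3/2)*36 = (-8 - 3*(-⅕))^(3/2)*36 = (-8 + ⅗)^(3/2)*36 = (-37/5)^(3/2)*36 = -37*I*√185/25*36 = -1332*I*√185/25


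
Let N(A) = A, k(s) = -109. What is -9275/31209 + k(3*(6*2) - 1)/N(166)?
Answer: -4941431/5180694 ≈ -0.95382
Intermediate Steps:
-9275/31209 + k(3*(6*2) - 1)/N(166) = -9275/31209 - 109/166 = -4941431/5180694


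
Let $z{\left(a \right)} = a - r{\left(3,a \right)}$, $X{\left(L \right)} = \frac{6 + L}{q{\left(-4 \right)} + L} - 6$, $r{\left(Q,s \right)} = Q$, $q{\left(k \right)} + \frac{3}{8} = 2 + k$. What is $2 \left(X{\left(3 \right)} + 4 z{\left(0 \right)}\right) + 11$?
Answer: $\frac{19}{5} \approx 3.8$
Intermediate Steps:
$q{\left(k \right)} = \frac{13}{8} + k$ ($q{\left(k \right)} = - \frac{3}{8} + \left(2 + k\right) = \frac{13}{8} + k$)
$X{\left(L \right)} = -6 + \frac{6 + L}{- \frac{19}{8} + L}$ ($X{\left(L \right)} = \frac{6 + L}{\left(\frac{13}{8} - 4\right) + L} - 6 = \frac{6 + L}{- \frac{19}{8} + L} - 6 = -6 + \frac{6 + L}{- \frac{19}{8} + L}$)
$z{\left(a \right)} = -3 + a$ ($z{\left(a \right)} = a - 3 = -3 + a$)
$2 \left(X{\left(3 \right)} + 4 z{\left(0 \right)}\right) + 11 = 2 \left(\frac{2 \left(81 - 60\right)}{-19 + 8 \cdot 3} + 4 \left(-3 + 0\right)\right) + 11 = 2 \left(\frac{2 \left(81 - 60\right)}{-19 + 24} + 4 \left(-3\right)\right) + 11 = 2 \left(2 \cdot \frac{1}{5} \cdot 21 - 12\right) + 11 = 2 \left(\frac{42}{5} - 12\right) + 11 = 2 \left(- \frac{18}{5}\right) + 11 = - \frac{36}{5} + 11 = \frac{19}{5}$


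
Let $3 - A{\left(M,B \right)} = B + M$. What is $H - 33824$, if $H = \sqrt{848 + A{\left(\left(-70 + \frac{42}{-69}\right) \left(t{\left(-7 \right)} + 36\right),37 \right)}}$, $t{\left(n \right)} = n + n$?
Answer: $-33824 + \frac{165 \sqrt{46}}{23} \approx -33775.0$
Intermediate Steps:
$t{\left(n \right)} = 2 n$
$A{\left(M,B \right)} = 3 - B - M$ ($A{\left(M,B \right)} = 3 - \left(B + M\right) = 3 - B - M$)
$H = \frac{165 \sqrt{46}}{23}$ ($H = \sqrt{848 - \left(34 + \left(-70 + \frac{42}{-69}\right) \left(2 \left(-7\right) + 36\right)\right)} = \sqrt{848 - \left(34 + \left(-70 + 42 \left(- \frac{1}{69}\right)\right) \left(-14 + 36\right)\right)} = \sqrt{848 - \left(34 + \left(-70 - \frac{14}{23}\right) 22\right)} = \sqrt{848 - \left(34 - \frac{35728}{23}\right)} = \sqrt{848 - - \frac{34946}{23}} = \sqrt{848 + \left(3 - 37 + \frac{35728}{23}\right)} = \sqrt{848 + \frac{34946}{23}} = \sqrt{\frac{54450}{23}} = \frac{165 \sqrt{46}}{23} \approx 48.656$)
$H - 33824 = \frac{165 \sqrt{46}}{23} - 33824 = -33824 + \frac{165 \sqrt{46}}{23}$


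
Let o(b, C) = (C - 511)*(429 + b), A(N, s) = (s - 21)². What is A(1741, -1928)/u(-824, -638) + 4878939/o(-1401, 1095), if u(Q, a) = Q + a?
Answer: -360566878211/138316896 ≈ -2606.8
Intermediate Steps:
A(N, s) = (-21 + s)²
o(b, C) = (-511 + C)*(429 + b)
A(1741, -1928)/u(-824, -638) + 4878939/o(-1401, 1095) = (-21 - 1928)²/(-824 - 638) + 4878939/(-219219 - 511*(-1401) + 429*1095 + 1095*(-1401)) = (-1949)²/(-1462) + 4878939/(-219219 + 715911 + 469755 - 1534095) = 3798601*(-1/1462) + 4878939/(-567648) = -3798601/1462 + 4878939*(-1/567648) = -3798601/1462 - 1626313/189216 = -360566878211/138316896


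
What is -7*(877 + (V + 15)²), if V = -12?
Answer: -6202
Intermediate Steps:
-7*(877 + (V + 15)²) = -7*(877 + (-12 + 15)²) = -7*(877 + 3²) = -7*(877 + 9) = -7*886 = -6202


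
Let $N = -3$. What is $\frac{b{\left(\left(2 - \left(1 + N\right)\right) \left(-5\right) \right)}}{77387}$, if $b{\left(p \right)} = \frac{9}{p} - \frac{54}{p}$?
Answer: $\frac{9}{309548} \approx 2.9075 \cdot 10^{-5}$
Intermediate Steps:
$b{\left(p \right)} = - \frac{45}{p}$
$\frac{b{\left(\left(2 - \left(1 + N\right)\right) \left(-5\right) \right)}}{77387} = \frac{\left(-45\right) \frac{1}{\left(2 - -2\right) \left(-5\right)}}{77387} = - \frac{45}{\left(2 + \left(-1 + 3\right)\right) \left(-5\right)} \frac{1}{77387} = - \frac{45}{\left(2 + 2\right) \left(-5\right)} \frac{1}{77387} = - \frac{45}{4 \left(-5\right)} \frac{1}{77387} = - \frac{45}{-20} \cdot \frac{1}{77387} = \left(-45\right) \left(- \frac{1}{20}\right) \frac{1}{77387} = \frac{9}{4} \cdot \frac{1}{77387} = \frac{9}{309548}$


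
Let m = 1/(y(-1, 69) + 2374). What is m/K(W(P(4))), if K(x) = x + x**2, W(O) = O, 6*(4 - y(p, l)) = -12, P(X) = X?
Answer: 1/47600 ≈ 2.1008e-5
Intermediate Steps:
y(p, l) = 6 (y(p, l) = 4 - 1/6*(-12) = 4 + 2 = 6)
m = 1/2380 (m = 1/(6 + 2374) = 1/2380 ≈ 0.00042017)
m/K(W(P(4))) = 1/(2380*((4*(1 + 4)))) = 1/(2380*((4*5))) = (1/2380)/20 = (1/2380)*(1/20) = 1/47600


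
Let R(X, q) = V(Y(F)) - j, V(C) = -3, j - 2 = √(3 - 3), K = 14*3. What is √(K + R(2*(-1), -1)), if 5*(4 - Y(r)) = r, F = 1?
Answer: √37 ≈ 6.0828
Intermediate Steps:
Y(r) = 4 - r/5
K = 42
j = 2 (j = 2 + √(3 - 3) = 2 + √0 = 2 + 0 = 2)
R(X, q) = -5 (R(X, q) = -3 - 1*2 = -3 - 2 = -5)
√(K + R(2*(-1), -1)) = √(42 - 5) = √37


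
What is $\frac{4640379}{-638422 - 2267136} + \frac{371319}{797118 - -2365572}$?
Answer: $- \frac{1133099280709}{765781602585} \approx -1.4797$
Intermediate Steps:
$\frac{4640379}{-638422 - 2267136} + \frac{371319}{797118 - -2365572} = \frac{4640379}{-2905558} + \frac{371319}{797118 + 2365572} = 4640379 \left(- \frac{1}{2905558}\right) + \frac{371319}{3162690} = - \frac{4640379}{2905558} + 371319 \cdot \frac{1}{3162690} = - \frac{4640379}{2905558} + \frac{123773}{1054230} = - \frac{1133099280709}{765781602585}$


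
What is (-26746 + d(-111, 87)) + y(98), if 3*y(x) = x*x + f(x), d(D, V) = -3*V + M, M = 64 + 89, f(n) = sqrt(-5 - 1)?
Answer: -70958/3 + I*sqrt(6)/3 ≈ -23653.0 + 0.8165*I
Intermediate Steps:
f(n) = I*sqrt(6) (f(n) = sqrt(-6) = I*sqrt(6))
M = 153
d(D, V) = 153 - 3*V (d(D, V) = -3*V + 153 = 153 - 3*V)
y(x) = x**2/3 + I*sqrt(6)/3 (y(x) = (x*x + I*sqrt(6))/3 = (x**2 + I*sqrt(6))/3 = x**2/3 + I*sqrt(6)/3)
(-26746 + d(-111, 87)) + y(98) = (-26746 + (153 - 3*87)) + ((1/3)*98**2 + I*sqrt(6)/3) = (-26746 + (153 - 261)) + ((1/3)*9604 + I*sqrt(6)/3) = (-26746 - 108) + (9604/3 + I*sqrt(6)/3) = -26854 + (9604/3 + I*sqrt(6)/3) = -70958/3 + I*sqrt(6)/3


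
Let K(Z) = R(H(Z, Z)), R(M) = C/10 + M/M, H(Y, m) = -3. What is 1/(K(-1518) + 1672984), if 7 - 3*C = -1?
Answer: 15/25094779 ≈ 5.9773e-7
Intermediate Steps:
C = 8/3 (C = 7/3 - 1/3*(-1) = 7/3 + 1/3 = 8/3 ≈ 2.6667)
R(M) = 19/15 (R(M) = (8/3)/10 + M/M = (8/3)*(1/10) + 1 = 4/15 + 1 = 19/15)
K(Z) = 19/15
1/(K(-1518) + 1672984) = 1/(19/15 + 1672984) = 1/(25094779/15) = 15/25094779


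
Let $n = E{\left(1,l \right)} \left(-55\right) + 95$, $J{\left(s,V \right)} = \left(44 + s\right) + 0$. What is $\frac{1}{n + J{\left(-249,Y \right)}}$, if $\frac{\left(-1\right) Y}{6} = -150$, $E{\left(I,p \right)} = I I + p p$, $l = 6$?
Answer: $- \frac{1}{2145} \approx -0.0004662$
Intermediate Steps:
$E{\left(I,p \right)} = I^{2} + p^{2}$
$Y = 900$ ($Y = \left(-6\right) \left(-150\right) = 900$)
$J{\left(s,V \right)} = 44 + s$
$n = -1940$ ($n = \left(1^{2} + 6^{2}\right) \left(-55\right) + 95 = \left(1 + 36\right) \left(-55\right) + 95 = 37 \left(-55\right) + 95 = -2035 + 95 = -1940$)
$\frac{1}{n + J{\left(-249,Y \right)}} = \frac{1}{-1940 + \left(44 - 249\right)} = \frac{1}{-1940 - 205} = \frac{1}{-2145} = - \frac{1}{2145}$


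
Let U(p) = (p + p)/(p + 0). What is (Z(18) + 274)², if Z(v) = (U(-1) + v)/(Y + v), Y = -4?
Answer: 3717184/49 ≈ 75861.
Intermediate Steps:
U(p) = 2 (U(p) = (2*p)/p = 2)
Z(v) = (2 + v)/(-4 + v)
(Z(18) + 274)² = ((2 + 18)/(-4 + 18) + 274)² = (20/14 + 274)² = ((1/14)*20 + 274)² = (10/7 + 274)² = (1928/7)² = 3717184/49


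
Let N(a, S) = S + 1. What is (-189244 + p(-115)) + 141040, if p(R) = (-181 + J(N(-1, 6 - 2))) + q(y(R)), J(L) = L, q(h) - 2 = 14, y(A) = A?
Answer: -48364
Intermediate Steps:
N(a, S) = 1 + S
q(h) = 16 (q(h) = 2 + 14 = 16)
p(R) = -160 (p(R) = (-181 + (1 + (6 - 2))) + 16 = (-181 + (1 + 4)) + 16 = (-181 + 5) + 16 = -176 + 16 = -160)
(-189244 + p(-115)) + 141040 = (-189244 - 160) + 141040 = -189404 + 141040 = -48364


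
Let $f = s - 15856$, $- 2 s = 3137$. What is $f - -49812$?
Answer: $\frac{64775}{2} \approx 32388.0$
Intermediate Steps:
$s = - \frac{3137}{2}$ ($s = \left(- \frac{1}{2}\right) 3137 = - \frac{3137}{2} \approx -1568.5$)
$f = - \frac{34849}{2}$ ($f = - \frac{3137}{2} - 15856 = - \frac{34849}{2} \approx -17425.0$)
$f - -49812 = - \frac{34849}{2} - -49812 = - \frac{34849}{2} + 49812 = \frac{64775}{2}$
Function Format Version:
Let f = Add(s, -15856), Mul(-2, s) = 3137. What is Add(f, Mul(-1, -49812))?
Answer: Rational(64775, 2) ≈ 32388.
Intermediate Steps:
s = Rational(-3137, 2) (s = Mul(Rational(-1, 2), 3137) = Rational(-3137, 2) ≈ -1568.5)
f = Rational(-34849, 2) (f = Add(Rational(-3137, 2), -15856) = Rational(-34849, 2) ≈ -17425.)
Add(f, Mul(-1, -49812)) = Add(Rational(-34849, 2), Mul(-1, -49812)) = Add(Rational(-34849, 2), 49812) = Rational(64775, 2)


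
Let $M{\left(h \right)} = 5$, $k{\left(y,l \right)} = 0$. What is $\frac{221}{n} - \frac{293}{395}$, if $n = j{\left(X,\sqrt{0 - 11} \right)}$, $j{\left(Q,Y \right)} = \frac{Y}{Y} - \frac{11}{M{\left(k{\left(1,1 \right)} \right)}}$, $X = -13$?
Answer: $- \frac{438233}{2370} \approx -184.91$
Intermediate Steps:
$j{\left(Q,Y \right)} = - \frac{6}{5}$ ($j{\left(Q,Y \right)} = \frac{Y}{Y} - \frac{11}{5} = 1 - \frac{11}{5} = - \frac{6}{5}$)
$n = - \frac{6}{5} \approx -1.2$
$\frac{221}{n} - \frac{293}{395} = \frac{221}{- \frac{6}{5}} - \frac{293}{395} = 221 \left(- \frac{5}{6}\right) - \frac{293}{395} = - \frac{1105}{6} - \frac{293}{395} = - \frac{438233}{2370}$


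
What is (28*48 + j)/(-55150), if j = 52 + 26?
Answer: -711/27575 ≈ -0.025784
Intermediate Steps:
j = 78
(28*48 + j)/(-55150) = (28*48 + 78)/(-55150) = (1344 + 78)*(-1/55150) = 1422*(-1/55150) = -711/27575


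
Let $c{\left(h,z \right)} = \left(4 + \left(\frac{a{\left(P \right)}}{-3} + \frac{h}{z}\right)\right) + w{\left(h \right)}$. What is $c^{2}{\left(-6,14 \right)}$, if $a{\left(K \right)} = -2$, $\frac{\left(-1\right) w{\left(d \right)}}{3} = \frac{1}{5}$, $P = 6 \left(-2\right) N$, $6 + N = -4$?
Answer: $\frac{145924}{11025} \approx 13.236$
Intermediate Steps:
$N = -10$ ($N = -6 - 4 = -10$)
$P = 120$ ($P = 6 \left(-2\right) \left(-10\right) = \left(-12\right) \left(-10\right) = 120$)
$w{\left(d \right)} = - \frac{3}{5}$
$c{\left(h,z \right)} = \frac{61}{15} + \frac{h}{z}$ ($c{\left(h,z \right)} = \left(4 + \left(- \frac{2}{-3} + \frac{h}{z}\right)\right) - \frac{3}{5} = \left(4 + \left(\left(-2\right) \left(- \frac{1}{3}\right) + \frac{h}{z}\right)\right) - \frac{3}{5} = \left(4 + \left(\frac{2}{3} + \frac{h}{z}\right)\right) - \frac{3}{5} = \left(\frac{14}{3} + \frac{h}{z}\right) - \frac{3}{5} = \frac{61}{15} + \frac{h}{z}$)
$c^{2}{\left(-6,14 \right)} = \left(\frac{61}{15} - \frac{6}{14}\right)^{2} = \left(\frac{61}{15} - \frac{3}{7}\right)^{2} = \left(\frac{382}{105}\right)^{2} = \frac{145924}{11025}$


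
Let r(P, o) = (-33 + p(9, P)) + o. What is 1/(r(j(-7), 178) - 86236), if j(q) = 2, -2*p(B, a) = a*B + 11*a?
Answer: -1/86111 ≈ -1.1613e-5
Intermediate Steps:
p(B, a) = -11*a/2 - B*a/2 (p(B, a) = -(a*B + 11*a)/2 = -(B*a + 11*a)/2 = -(11*a + B*a)/2 = -11*a/2 - B*a/2)
r(P, o) = -33 + o - 10*P (r(P, o) = (-33 - P*(11 + 9)/2) + o = (-33 - 1/2*P*20) + o = (-33 - 10*P) + o = -33 + o - 10*P)
1/(r(j(-7), 178) - 86236) = 1/((-33 + 178 - 10*2) - 86236) = 1/((-33 + 178 - 20) - 86236) = 1/(125 - 86236) = 1/(-86111) = -1/86111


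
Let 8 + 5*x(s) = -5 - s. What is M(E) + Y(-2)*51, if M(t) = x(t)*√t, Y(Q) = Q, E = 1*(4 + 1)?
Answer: -102 - 18*√5/5 ≈ -110.05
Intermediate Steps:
E = 5 (E = 1*5 = 5)
x(s) = -13/5 - s/5 (x(s) = -8/5 + (-5 - s)/5 = -8/5 + (-1 - s/5) = -13/5 - s/5)
M(t) = √t*(-13/5 - t/5) (M(t) = (-13/5 - t/5)*√t = √t*(-13/5 - t/5))
M(E) + Y(-2)*51 = √5*(-13 - 1*5)/5 - 2*51 = √5*(-13 - 5)/5 - 102 = (⅕)*√5*(-18) - 102 = -18*√5/5 - 102 = -102 - 18*√5/5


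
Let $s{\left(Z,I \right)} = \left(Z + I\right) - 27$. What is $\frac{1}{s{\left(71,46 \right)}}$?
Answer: $\frac{1}{90} \approx 0.011111$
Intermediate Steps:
$s{\left(Z,I \right)} = -27 + I + Z$ ($s{\left(Z,I \right)} = \left(I + Z\right) - 27 = -27 + I + Z$)
$\frac{1}{s{\left(71,46 \right)}} = \frac{1}{-27 + 46 + 71} = \frac{1}{90}$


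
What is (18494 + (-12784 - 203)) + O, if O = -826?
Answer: 4681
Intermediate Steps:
(18494 + (-12784 - 203)) + O = (18494 + (-12784 - 203)) - 826 = (18494 - 12987) - 826 = 5507 - 826 = 4681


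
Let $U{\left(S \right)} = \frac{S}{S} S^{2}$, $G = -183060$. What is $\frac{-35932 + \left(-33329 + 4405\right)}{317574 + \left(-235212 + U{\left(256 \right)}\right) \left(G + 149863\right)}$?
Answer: $- \frac{32428}{2816525873} \approx -1.1513 \cdot 10^{-5}$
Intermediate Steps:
$U{\left(S \right)} = S^{2}$ ($U{\left(S \right)} = 1 S^{2} = S^{2}$)
$\frac{-35932 + \left(-33329 + 4405\right)}{317574 + \left(-235212 + U{\left(256 \right)}\right) \left(G + 149863\right)} = \frac{-35932 + \left(-33329 + 4405\right)}{317574 + \left(-235212 + 256^{2}\right) \left(-183060 + 149863\right)} = \frac{-35932 - 28924}{317574 + \left(-235212 + 65536\right) \left(-33197\right)} = - \frac{64856}{317574 - -5632734172} = - \frac{64856}{317574 + 5632734172} = - \frac{64856}{5633051746} = \left(-64856\right) \frac{1}{5633051746} = - \frac{32428}{2816525873}$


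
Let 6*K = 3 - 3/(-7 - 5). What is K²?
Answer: 169/576 ≈ 0.29340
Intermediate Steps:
K = 13/24 (K = (3 - 3/(-7 - 5))/6 = (3 - 3/(-12))/6 = (3 - 1/12*(-3))/6 = (3 + ¼)/6 = (⅙)*(13/4) = 13/24 ≈ 0.54167)
K² = (13/24)² = 169/576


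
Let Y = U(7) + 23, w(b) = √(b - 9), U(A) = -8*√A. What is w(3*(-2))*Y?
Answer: I*√15*(23 - 8*√7) ≈ 7.103*I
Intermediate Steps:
w(b) = √(-9 + b)
Y = 23 - 8*√7 (Y = -8*√7 + 23 = 23 - 8*√7 ≈ 1.8340)
w(3*(-2))*Y = √(-9 + 3*(-2))*(23 - 8*√7) = √(-9 - 6)*(23 - 8*√7) = √(-15)*(23 - 8*√7) = (I*√15)*(23 - 8*√7) = I*√15*(23 - 8*√7)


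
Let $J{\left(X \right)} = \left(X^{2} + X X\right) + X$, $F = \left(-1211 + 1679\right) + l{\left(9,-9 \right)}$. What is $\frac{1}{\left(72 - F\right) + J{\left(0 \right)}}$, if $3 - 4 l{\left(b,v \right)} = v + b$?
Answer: $- \frac{4}{1587} \approx -0.0025205$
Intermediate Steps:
$l{\left(b,v \right)} = \frac{3}{4} - \frac{b}{4} - \frac{v}{4}$ ($l{\left(b,v \right)} = \frac{3}{4} - \frac{v + b}{4} = \frac{3}{4} - \frac{b + v}{4} = \frac{3}{4} - \left(\frac{b}{4} + \frac{v}{4}\right) = \frac{3}{4} - \frac{b}{4} - \frac{v}{4}$)
$F = \frac{1875}{4}$ ($F = \left(-1211 + 1679\right) - - \frac{3}{4} = 468 + \left(\frac{3}{4} - \frac{9}{4} + \frac{9}{4}\right) = 468 + \frac{3}{4} = \frac{1875}{4} \approx 468.75$)
$J{\left(X \right)} = X + 2 X^{2}$ ($J{\left(X \right)} = \left(X^{2} + X^{2}\right) + X = 2 X^{2} + X = X + 2 X^{2}$)
$\frac{1}{\left(72 - F\right) + J{\left(0 \right)}} = \frac{1}{\left(72 - \frac{1875}{4}\right) + 0 \left(1 + 2 \cdot 0\right)} = \frac{1}{\left(72 - \frac{1875}{4}\right) + 0 \left(1 + 0\right)} = \frac{1}{- \frac{1587}{4} + 0 \cdot 1} = \frac{1}{- \frac{1587}{4} + 0} = \frac{1}{- \frac{1587}{4}} = - \frac{4}{1587}$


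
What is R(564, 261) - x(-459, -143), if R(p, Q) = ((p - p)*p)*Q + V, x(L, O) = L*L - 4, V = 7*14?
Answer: -210579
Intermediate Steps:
V = 98
x(L, O) = -4 + L**2 (x(L, O) = L**2 - 4 = -4 + L**2)
R(p, Q) = 98 (R(p, Q) = ((p - p)*p)*Q + 98 = (0*p)*Q + 98 = 0*Q + 98 = 0 + 98 = 98)
R(564, 261) - x(-459, -143) = 98 - (-4 + (-459)**2) = 98 - (-4 + 210681) = 98 - 1*210677 = 98 - 210677 = -210579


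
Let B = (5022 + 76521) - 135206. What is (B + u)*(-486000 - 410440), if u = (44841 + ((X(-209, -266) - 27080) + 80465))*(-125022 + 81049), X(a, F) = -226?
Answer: 3863125405419720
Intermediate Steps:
B = -53663 (B = 81543 - 135206 = -53663)
u = -4309354000 (u = (44841 + ((-226 - 27080) + 80465))*(-125022 + 81049) = (44841 + (-27306 + 80465))*(-43973) = (44841 + 53159)*(-43973) = 98000*(-43973) = -4309354000)
(B + u)*(-486000 - 410440) = (-53663 - 4309354000)*(-486000 - 410440) = -4309407663*(-896440) = 3863125405419720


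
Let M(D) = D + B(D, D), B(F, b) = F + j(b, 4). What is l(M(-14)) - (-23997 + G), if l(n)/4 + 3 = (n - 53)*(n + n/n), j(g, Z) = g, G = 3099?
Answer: 36466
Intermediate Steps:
B(F, b) = F + b
M(D) = 3*D (M(D) = D + (D + D) = D + 2*D = 3*D)
l(n) = -12 + 4*(1 + n)*(-53 + n) (l(n) = -12 + 4*((n - 53)*(n + n/n)) = -12 + 4*((-53 + n)*(n + 1)) = -12 + 4*((-53 + n)*(1 + n)) = -12 + 4*((1 + n)*(-53 + n)) = -12 + 4*(1 + n)*(-53 + n))
l(M(-14)) - (-23997 + G) = (-224 - 624*(-14) + 4*(3*(-14))**2) - (-23997 + 3099) = (-224 - 208*(-42) + 4*(-42)**2) - 1*(-20898) = (-224 + 8736 + 4*1764) + 20898 = (-224 + 8736 + 7056) + 20898 = 15568 + 20898 = 36466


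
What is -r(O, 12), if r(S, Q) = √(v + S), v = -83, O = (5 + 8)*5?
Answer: -3*I*√2 ≈ -4.2426*I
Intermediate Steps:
O = 65 (O = 13*5 = 65)
r(S, Q) = √(-83 + S)
-r(O, 12) = -√(-83 + 65) = -√(-18) = -3*I*√2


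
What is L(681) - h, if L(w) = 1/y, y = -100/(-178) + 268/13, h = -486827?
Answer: 11928236311/24502 ≈ 4.8683e+5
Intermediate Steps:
y = 24502/1157 (y = -100*(-1/178) + 268*(1/13) = 50/89 + 268/13 = 24502/1157 ≈ 21.177)
L(w) = 1157/24502 (L(w) = 1/(24502/1157) = 1157/24502)
L(681) - h = 1157/24502 - 1*(-486827) = 1157/24502 + 486827 = 11928236311/24502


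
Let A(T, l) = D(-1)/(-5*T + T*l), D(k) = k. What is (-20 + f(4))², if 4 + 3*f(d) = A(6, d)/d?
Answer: 2356225/5184 ≈ 454.52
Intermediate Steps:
A(T, l) = -1/(-5*T + T*l)
f(d) = -4/3 - 1/(18*d*(-5 + d)) (f(d) = -4/3 + ((-1/(6*(-5 + d)))/d)/3 = -4/3 + (-1/(6*d*(-5 + d)))/3 = -4/3 - 1/(18*d*(-5 + d)))
(-20 + f(4))² = (-20 + (1/18)*(-1 - 24*4*(-5 + 4))/(4*(-5 + 4)))² = (-20 + (1/18)*(¼)*(-1 - 24*4*(-1))/(-1))² = (-20 + (1/18)*(¼)*(-1)*(-1 + 96))² = (-20 + (1/18)*(¼)*(-1)*95)² = (-20 - 95/72)² = (-1535/72)² = 2356225/5184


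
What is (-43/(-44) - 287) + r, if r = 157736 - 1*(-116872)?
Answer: 12070167/44 ≈ 2.7432e+5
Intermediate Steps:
r = 274608 (r = 157736 + 116872 = 274608)
(-43/(-44) - 287) + r = (-43/(-44) - 287) + 274608 = (-1/44*(-43) - 287) + 274608 = (43/44 - 287) + 274608 = -12585/44 + 274608 = 12070167/44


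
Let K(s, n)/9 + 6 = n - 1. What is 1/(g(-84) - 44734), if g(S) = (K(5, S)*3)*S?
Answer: 1/161654 ≈ 6.1860e-6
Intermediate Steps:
K(s, n) = -63 + 9*n (K(s, n) = -54 + 9*(n - 1) = -54 + 9*(-1 + n) = -54 + (-9 + 9*n) = -63 + 9*n)
g(S) = S*(-189 + 27*S) (g(S) = ((-63 + 9*S)*3)*S = (-189 + 27*S)*S = S*(-189 + 27*S))
1/(g(-84) - 44734) = 1/(27*(-84)*(-7 - 84) - 44734) = 1/(27*(-84)*(-91) - 44734) = 1/(206388 - 44734) = 1/161654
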